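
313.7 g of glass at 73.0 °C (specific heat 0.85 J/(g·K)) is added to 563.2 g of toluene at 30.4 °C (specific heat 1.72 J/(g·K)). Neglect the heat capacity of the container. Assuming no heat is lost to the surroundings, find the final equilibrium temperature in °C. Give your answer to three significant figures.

Heat lost by glass = heat gained by toluene.
(313.7)(0.85)(73.0 − T) = (563.2)(1.72)(T − 30.4)
266.645 (73.0 − T) = 968.704 (T − 30.4)
19465 − 266.645 T = 968.704 T − 29449
48914 = 1235.349 T
T = 39.60 °C

T_f = 39.6 °C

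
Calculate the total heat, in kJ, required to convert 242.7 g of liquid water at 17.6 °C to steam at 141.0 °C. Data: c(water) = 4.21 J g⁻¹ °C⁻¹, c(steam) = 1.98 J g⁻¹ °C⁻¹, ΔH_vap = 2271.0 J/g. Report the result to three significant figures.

q = 655 kJ

q1 (heat water 17.6→100.0 °C): 242.7 × 4.21 × 82.4 = 84194 J
q2 (vaporize at 100 °C): 242.7 × 2271.0 = 551172 J
q3 (heat steam 100.0→141.0 °C): 242.7 × 1.98 × 41.0 = 19702 J
Total: 84194 + 551172 + 19702 = 655068 J = 655 kJ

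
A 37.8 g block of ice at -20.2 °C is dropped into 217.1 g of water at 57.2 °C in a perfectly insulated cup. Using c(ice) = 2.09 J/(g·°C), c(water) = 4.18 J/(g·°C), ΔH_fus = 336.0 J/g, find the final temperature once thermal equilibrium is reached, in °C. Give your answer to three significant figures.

T_f = 35.3 °C

Heat to bring ice to 0 °C and melt it: q₁ = 37.8×2.09×20.2 + 37.8×336.0 = 14297 J
Heat the water can supply cooling to 0 °C: 217.1×4.18×57.2 = 51907.7 J > q₁, so all ice melts.
Energy balance: 217.1×4.18×(57.2 − T) = 14297 + 37.8×4.18×(T − 0)
907.478(57.2 − T) = 14297 + 158.004 T
51907.7 − 14297 = 1065.482 T
T = 37610.7 / 1065.482 = 35.30 °C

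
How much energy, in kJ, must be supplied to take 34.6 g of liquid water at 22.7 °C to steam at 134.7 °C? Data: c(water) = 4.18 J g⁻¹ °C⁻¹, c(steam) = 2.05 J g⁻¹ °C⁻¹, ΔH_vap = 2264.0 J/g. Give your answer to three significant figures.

q = 92.0 kJ

q1 (heat water 22.7→100.0 °C): 34.6 × 4.18 × 77.3 = 11180 J
q2 (vaporize at 100 °C): 34.6 × 2264.0 = 78334 J
q3 (heat steam 100.0→134.7 °C): 34.6 × 2.05 × 34.7 = 2461 J
Total: 11180 + 78334 + 2461 = 91975 J = 92.0 kJ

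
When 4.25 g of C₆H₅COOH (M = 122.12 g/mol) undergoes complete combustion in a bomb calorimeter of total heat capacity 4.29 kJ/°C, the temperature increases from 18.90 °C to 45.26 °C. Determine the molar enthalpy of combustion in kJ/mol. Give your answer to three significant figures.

ΔH = -3250 kJ/mol

ΔT = 45.26 − 18.90 = 26.36 °C
q_cal = C_cal × ΔT = 4.29 × 26.36 = 113.0844 kJ
n = 4.25 / 122.12 = 0.03480 mol
q_rxn = −q_cal = -113.0844 kJ
ΔH = -113.0844 / 0.03480 = -3250 kJ/mol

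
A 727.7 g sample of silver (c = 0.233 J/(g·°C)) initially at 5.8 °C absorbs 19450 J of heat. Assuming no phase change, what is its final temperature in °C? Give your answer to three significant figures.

T_f = 121 °C

ΔT = q / (m c) = 19450 / (727.7 × 0.233) = 114.7 °C
T_f = 5.8 + 114.7 = 120.5 °C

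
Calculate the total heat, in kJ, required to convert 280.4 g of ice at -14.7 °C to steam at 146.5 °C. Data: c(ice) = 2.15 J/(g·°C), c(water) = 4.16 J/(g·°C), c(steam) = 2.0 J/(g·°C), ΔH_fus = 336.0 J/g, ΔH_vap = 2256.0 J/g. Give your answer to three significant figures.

q = 878 kJ

q1 (heat ice -14.7→0.0 °C): 280.4 × 2.15 × 14.7 = 8862 J
q2 (melt at 0 °C): 280.4 × 336.0 = 94214 J
q3 (heat water 0.0→100.0 °C): 280.4 × 4.16 × 100.0 = 116646 J
q4 (vaporize at 100 °C): 280.4 × 2256.0 = 632582 J
q5 (heat steam 100.0→146.5 °C): 280.4 × 2.0 × 46.5 = 26077 J
Total: 8862 + 94214 + 116646 + 632582 + 26077 = 878381 J = 878 kJ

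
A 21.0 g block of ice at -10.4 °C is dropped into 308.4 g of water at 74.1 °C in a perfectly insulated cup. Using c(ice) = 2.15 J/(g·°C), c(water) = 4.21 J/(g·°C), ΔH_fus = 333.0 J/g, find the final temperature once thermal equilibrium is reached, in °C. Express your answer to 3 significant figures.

T_f = 64.0 °C

Heat to bring ice to 0 °C and melt it: q₁ = 21.0×2.15×10.4 + 21.0×333.0 = 7462.6 J
Heat the water can supply cooling to 0 °C: 308.4×4.21×74.1 = 96208.8 J > q₁, so all ice melts.
Energy balance: 308.4×4.21×(74.1 − T) = 7462.6 + 21.0×4.21×(T − 0)
1298.364(74.1 − T) = 7462.6 + 88.41 T
96208.8 − 7462.6 = 1386.774 T
T = 88746.2 / 1386.774 = 63.99 °C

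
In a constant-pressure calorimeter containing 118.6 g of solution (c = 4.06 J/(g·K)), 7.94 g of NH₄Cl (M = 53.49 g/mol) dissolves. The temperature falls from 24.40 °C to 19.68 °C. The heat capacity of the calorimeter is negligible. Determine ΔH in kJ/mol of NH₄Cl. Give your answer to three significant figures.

ΔH = 15.3 kJ/mol

|ΔT| = |19.68 − 24.40| = 4.72 °C
|q_surr| = (118.6 × 4.06) × 4.72 = 481.516 × 4.72 = 2273 J
n(NH₄Cl) = 7.94 / 53.49 = 0.1484 mol
Temperature fell, so q_rxn = +|q_surr| = 2.273 kJ
ΔH = q_rxn / n = 15.32 kJ/mol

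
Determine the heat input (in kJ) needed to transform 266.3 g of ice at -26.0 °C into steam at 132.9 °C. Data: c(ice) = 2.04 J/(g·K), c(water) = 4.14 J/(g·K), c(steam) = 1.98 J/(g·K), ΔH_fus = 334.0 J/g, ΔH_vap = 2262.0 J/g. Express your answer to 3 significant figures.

q1 (heat ice -26.0→0.0 °C): 266.3 × 2.04 × 26.0 = 14125 J
q2 (melt at 0 °C): 266.3 × 334.0 = 88944 J
q3 (heat water 0.0→100.0 °C): 266.3 × 4.14 × 100.0 = 110248 J
q4 (vaporize at 100 °C): 266.3 × 2262.0 = 602371 J
q5 (heat steam 100.0→132.9 °C): 266.3 × 1.98 × 32.9 = 17347 J
Total: 14125 + 88944 + 110248 + 602371 + 17347 = 833035 J = 833 kJ

q = 833 kJ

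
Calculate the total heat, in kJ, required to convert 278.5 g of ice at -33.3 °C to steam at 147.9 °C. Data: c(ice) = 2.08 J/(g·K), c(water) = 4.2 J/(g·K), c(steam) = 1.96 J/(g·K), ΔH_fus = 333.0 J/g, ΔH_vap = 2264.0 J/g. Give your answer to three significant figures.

q = 886 kJ

q1 (heat ice -33.3→0.0 °C): 278.5 × 2.08 × 33.3 = 19290 J
q2 (melt at 0 °C): 278.5 × 333.0 = 92741 J
q3 (heat water 0.0→100.0 °C): 278.5 × 4.2 × 100.0 = 116970 J
q4 (vaporize at 100 °C): 278.5 × 2264.0 = 630524 J
q5 (heat steam 100.0→147.9 °C): 278.5 × 1.96 × 47.9 = 26147 J
Total: 19290 + 92741 + 116970 + 630524 + 26147 = 885672 J = 886 kJ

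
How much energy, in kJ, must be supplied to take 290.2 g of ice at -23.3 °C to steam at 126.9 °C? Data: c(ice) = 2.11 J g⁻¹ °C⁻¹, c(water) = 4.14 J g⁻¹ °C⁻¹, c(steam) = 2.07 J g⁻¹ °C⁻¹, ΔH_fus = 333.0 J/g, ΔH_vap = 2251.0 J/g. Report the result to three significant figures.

q1 (heat ice -23.3→0.0 °C): 290.2 × 2.11 × 23.3 = 14267 J
q2 (melt at 0 °C): 290.2 × 333.0 = 96637 J
q3 (heat water 0.0→100.0 °C): 290.2 × 4.14 × 100.0 = 120143 J
q4 (vaporize at 100 °C): 290.2 × 2251.0 = 653240 J
q5 (heat steam 100.0→126.9 °C): 290.2 × 2.07 × 26.9 = 16159 J
Total: 14267 + 96637 + 120143 + 653240 + 16159 = 900446 J = 900 kJ

q = 900 kJ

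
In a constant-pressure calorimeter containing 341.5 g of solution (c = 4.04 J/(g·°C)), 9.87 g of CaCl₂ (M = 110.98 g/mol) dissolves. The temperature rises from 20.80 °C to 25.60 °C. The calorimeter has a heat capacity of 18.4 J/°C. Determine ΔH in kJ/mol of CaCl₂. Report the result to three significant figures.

|ΔT| = |25.60 − 20.80| = 4.80 °C
|q_surr| = (341.5 × 4.04 + 18.4) × 4.80 = 1398.06 × 4.80 = 6711 J
n(CaCl₂) = 9.87 / 110.98 = 0.08893 mol
Temperature rose, so q_rxn = −|q_surr| = -6.711 kJ
ΔH = q_rxn / n = -75.46 kJ/mol

ΔH = -75.5 kJ/mol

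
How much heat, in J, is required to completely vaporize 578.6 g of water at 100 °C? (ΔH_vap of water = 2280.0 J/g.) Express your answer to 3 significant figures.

q = m × ΔH_vap = 578.6 × 2280.0 = 1319000 J

q = 1320000 J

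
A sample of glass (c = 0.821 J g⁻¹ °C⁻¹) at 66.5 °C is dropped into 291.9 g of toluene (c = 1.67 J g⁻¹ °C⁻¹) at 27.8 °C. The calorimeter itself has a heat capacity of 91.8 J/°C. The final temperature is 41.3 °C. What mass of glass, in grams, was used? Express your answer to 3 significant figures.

q_gained = (291.9 × 1.67 + 91.8) × (41.3 − 27.8) = 7820 J
q_lost = m × 0.821 × (66.5 − 41.3) = 20.6892 m
m = 7820 / 20.6892 = 378 g

m = 378 g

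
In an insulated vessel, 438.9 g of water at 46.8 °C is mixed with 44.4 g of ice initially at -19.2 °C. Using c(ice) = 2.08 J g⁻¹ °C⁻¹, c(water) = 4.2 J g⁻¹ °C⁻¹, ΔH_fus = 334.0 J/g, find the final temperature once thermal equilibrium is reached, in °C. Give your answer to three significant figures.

Heat to bring ice to 0 °C and melt it: q₁ = 44.4×2.08×19.2 + 44.4×334.0 = 16603 J
Heat the water can supply cooling to 0 °C: 438.9×4.2×46.8 = 86270.2 J > q₁, so all ice melts.
Energy balance: 438.9×4.2×(46.8 − T) = 16603 + 44.4×4.2×(T − 0)
1843.38(46.8 − T) = 16603 + 186.48 T
86270.2 − 16603 = 2029.86 T
T = 69667.2 / 2029.86 = 34.32 °C

T_f = 34.3 °C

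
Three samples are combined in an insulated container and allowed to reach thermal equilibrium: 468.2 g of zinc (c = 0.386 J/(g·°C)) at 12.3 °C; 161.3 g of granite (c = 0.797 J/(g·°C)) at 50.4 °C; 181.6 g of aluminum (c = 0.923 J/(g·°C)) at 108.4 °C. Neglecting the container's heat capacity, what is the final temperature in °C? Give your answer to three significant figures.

Σ mᵢcᵢ(T − Tᵢ) = 0  ⇒  T = Σ mᵢcᵢTᵢ / Σ mᵢcᵢ
Σ mᵢcᵢ = 468.2×0.386 + 161.3×0.797 + 181.6×0.923 = 476.8981
Σ mᵢcᵢTᵢ = 180.7252×12.3 + 128.5561×50.4 + 167.6168×108.4 = 26872
T = 26872 / 476.8981 = 56.347 °C

T_f = 56.3 °C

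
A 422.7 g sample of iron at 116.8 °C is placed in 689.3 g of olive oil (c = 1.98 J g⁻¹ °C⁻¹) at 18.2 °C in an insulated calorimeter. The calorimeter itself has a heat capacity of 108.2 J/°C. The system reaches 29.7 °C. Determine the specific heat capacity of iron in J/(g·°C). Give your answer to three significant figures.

q_gained = (689.3 × 1.98 + 108.2) × (29.7 − 18.2) = 16940 J
q_lost = 422.7 × c × (116.8 − 29.7) = 36817.17 c
Set equal: c = 16940 / 36817.17 = 0.460 J/(g·°C)

c = 0.460 J/(g·°C)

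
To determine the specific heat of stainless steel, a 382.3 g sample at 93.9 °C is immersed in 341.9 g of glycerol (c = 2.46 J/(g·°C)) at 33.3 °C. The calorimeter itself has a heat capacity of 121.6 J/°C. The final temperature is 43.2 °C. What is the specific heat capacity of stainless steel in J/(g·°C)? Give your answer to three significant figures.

c = 0.492 J/(g·°C)

q_gained = (341.9 × 2.46 + 121.6) × (43.2 − 33.3) = 9530 J
q_lost = 382.3 × c × (93.9 − 43.2) = 19382.61 c
Set equal: c = 9530 / 19382.61 = 0.492 J/(g·°C)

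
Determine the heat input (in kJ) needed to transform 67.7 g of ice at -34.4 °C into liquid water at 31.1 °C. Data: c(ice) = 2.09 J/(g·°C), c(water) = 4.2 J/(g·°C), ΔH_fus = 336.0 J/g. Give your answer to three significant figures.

q = 36.5 kJ

q1 (heat ice -34.4→0.0 °C): 67.7 × 2.09 × 34.4 = 4867 J
q2 (melt at 0 °C): 67.7 × 336.0 = 22747 J
q3 (heat water 0.0→31.1 °C): 67.7 × 4.2 × 31.1 = 8843 J
Total: 4867 + 22747 + 8843 = 36457 J = 36.5 kJ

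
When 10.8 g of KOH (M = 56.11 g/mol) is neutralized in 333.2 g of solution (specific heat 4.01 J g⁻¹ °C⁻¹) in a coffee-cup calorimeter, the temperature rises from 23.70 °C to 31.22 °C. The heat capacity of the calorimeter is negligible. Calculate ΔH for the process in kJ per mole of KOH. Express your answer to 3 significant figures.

ΔH = -52.2 kJ/mol

|ΔT| = |31.22 − 23.70| = 7.52 °C
|q_surr| = (333.2 × 4.01) × 7.52 = 1336.132 × 7.52 = 10050 J
n(KOH) = 10.8 / 56.11 = 0.1925 mol
Temperature rose, so q_rxn = −|q_surr| = -10.05 kJ
ΔH = q_rxn / n = -52.21 kJ/mol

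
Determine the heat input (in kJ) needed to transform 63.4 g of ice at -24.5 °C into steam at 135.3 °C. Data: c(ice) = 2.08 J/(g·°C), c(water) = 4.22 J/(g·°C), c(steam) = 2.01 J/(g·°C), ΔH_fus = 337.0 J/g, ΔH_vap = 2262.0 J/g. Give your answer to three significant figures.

q1 (heat ice -24.5→0.0 °C): 63.4 × 2.08 × 24.5 = 3231 J
q2 (melt at 0 °C): 63.4 × 337.0 = 21366 J
q3 (heat water 0.0→100.0 °C): 63.4 × 4.22 × 100.0 = 26755 J
q4 (vaporize at 100 °C): 63.4 × 2262.0 = 143411 J
q5 (heat steam 100.0→135.3 °C): 63.4 × 2.01 × 35.3 = 4498 J
Total: 3231 + 21366 + 26755 + 143411 + 4498 = 199261 J = 199 kJ

q = 199 kJ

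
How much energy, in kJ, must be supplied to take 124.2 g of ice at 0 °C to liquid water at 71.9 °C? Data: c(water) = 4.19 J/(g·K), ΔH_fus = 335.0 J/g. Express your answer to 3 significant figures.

q1 (melt at 0 °C): 124.2 × 335.0 = 41607 J
q2 (heat water 0.0→71.9 °C): 124.2 × 4.19 × 71.9 = 37417 J
Total: 41607 + 37417 = 79024 J = 79.0 kJ

q = 79.0 kJ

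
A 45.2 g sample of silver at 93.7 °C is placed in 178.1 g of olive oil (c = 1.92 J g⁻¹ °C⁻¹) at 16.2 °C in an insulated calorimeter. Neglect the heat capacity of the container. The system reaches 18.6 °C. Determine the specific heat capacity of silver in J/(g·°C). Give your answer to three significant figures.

q_gained = (178.1 × 1.92) × (18.6 − 16.2) = 820.7 J
q_lost = 45.2 × c × (93.7 − 18.6) = 3394.52 c
Set equal: c = 820.7 / 3394.52 = 0.242 J/(g·°C)

c = 0.242 J/(g·°C)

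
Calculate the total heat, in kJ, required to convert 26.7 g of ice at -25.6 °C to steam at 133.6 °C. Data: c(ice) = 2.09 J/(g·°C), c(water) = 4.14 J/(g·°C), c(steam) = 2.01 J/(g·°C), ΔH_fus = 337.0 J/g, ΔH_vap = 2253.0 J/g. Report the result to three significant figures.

q1 (heat ice -25.6→0.0 °C): 26.7 × 2.09 × 25.6 = 1429 J
q2 (melt at 0 °C): 26.7 × 337.0 = 8998 J
q3 (heat water 0.0→100.0 °C): 26.7 × 4.14 × 100.0 = 11054 J
q4 (vaporize at 100 °C): 26.7 × 2253.0 = 60155 J
q5 (heat steam 100.0→133.6 °C): 26.7 × 2.01 × 33.6 = 1803 J
Total: 1429 + 8998 + 11054 + 60155 + 1803 = 83439 J = 83.4 kJ

q = 83.4 kJ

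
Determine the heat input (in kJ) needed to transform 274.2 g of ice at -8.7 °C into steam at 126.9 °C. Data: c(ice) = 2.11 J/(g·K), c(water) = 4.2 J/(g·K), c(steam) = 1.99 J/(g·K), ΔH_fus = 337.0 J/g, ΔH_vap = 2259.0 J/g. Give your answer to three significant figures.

q = 847 kJ

q1 (heat ice -8.7→0.0 °C): 274.2 × 2.11 × 8.7 = 5033 J
q2 (melt at 0 °C): 274.2 × 337.0 = 92405 J
q3 (heat water 0.0→100.0 °C): 274.2 × 4.2 × 100.0 = 115164 J
q4 (vaporize at 100 °C): 274.2 × 2259.0 = 619418 J
q5 (heat steam 100.0→126.9 °C): 274.2 × 1.99 × 26.9 = 14678 J
Total: 5033 + 92405 + 115164 + 619418 + 14678 = 846698 J = 847 kJ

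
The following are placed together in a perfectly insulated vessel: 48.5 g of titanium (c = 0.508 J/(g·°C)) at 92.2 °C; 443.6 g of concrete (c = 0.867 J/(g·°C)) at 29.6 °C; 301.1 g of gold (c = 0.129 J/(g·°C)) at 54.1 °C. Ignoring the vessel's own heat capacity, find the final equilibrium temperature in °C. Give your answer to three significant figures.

T_f = 35.2 °C

Σ mᵢcᵢ(T − Tᵢ) = 0  ⇒  T = Σ mᵢcᵢTᵢ / Σ mᵢcᵢ
Σ mᵢcᵢ = 48.5×0.508 + 443.6×0.867 + 301.1×0.129 = 448.0811
Σ mᵢcᵢTᵢ = 24.638×92.2 + 384.6012×29.6 + 38.8419×54.1 = 15757
T = 15757 / 448.0811 = 35.17 °C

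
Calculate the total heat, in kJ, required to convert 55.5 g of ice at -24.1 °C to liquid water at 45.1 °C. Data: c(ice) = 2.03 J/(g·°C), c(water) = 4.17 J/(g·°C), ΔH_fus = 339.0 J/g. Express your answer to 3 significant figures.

q1 (heat ice -24.1→0.0 °C): 55.5 × 2.03 × 24.1 = 2715 J
q2 (melt at 0 °C): 55.5 × 339.0 = 18815 J
q3 (heat water 0.0→45.1 °C): 55.5 × 4.17 × 45.1 = 10438 J
Total: 2715 + 18815 + 10438 = 31968 J = 32.0 kJ

q = 32.0 kJ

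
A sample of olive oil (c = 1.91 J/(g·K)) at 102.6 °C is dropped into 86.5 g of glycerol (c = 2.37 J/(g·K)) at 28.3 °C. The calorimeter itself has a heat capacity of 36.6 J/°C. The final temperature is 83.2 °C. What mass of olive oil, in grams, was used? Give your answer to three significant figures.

q_gained = (86.5 × 2.37 + 36.6) × (83.2 − 28.3) = 13260 J
q_lost = m × 1.91 × (102.6 − 83.2) = 37.054 m
m = 13260 / 37.054 = 358 g

m = 358 g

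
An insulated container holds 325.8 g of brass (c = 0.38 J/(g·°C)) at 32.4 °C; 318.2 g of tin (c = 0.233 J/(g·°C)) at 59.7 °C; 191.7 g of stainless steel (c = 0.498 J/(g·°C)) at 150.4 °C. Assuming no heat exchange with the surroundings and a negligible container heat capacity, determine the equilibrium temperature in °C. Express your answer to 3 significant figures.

T_f = 77.7 °C

Σ mᵢcᵢ(T − Tᵢ) = 0  ⇒  T = Σ mᵢcᵢTᵢ / Σ mᵢcᵢ
Σ mᵢcᵢ = 325.8×0.38 + 318.2×0.233 + 191.7×0.498 = 293.4112
Σ mᵢcᵢTᵢ = 123.804×32.4 + 74.1406×59.7 + 95.4666×150.4 = 22796
T = 22796 / 293.4112 = 77.69 °C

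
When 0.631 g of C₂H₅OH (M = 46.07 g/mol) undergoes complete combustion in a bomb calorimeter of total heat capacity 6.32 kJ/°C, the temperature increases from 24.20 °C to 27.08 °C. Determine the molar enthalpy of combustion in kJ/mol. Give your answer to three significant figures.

ΔH = -1330 kJ/mol

ΔT = 27.08 − 24.20 = 2.88 °C
q_cal = C_cal × ΔT = 6.32 × 2.88 = 18.2016 kJ
n = 0.631 / 46.07 = 0.01370 mol
q_rxn = −q_cal = -18.2016 kJ
ΔH = -18.2016 / 0.01370 = -1329 kJ/mol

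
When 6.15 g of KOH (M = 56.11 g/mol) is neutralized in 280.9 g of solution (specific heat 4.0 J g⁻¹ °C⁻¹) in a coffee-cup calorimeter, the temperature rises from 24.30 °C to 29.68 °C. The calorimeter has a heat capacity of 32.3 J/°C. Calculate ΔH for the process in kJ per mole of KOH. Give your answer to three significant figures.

|ΔT| = |29.68 − 24.30| = 5.38 °C
|q_surr| = (280.9 × 4.0 + 32.3) × 5.38 = 1155.9 × 5.38 = 6219 J
n(KOH) = 6.15 / 56.11 = 0.1096 mol
Temperature rose, so q_rxn = −|q_surr| = -6.219 kJ
ΔH = q_rxn / n = -56.74 kJ/mol

ΔH = -56.7 kJ/mol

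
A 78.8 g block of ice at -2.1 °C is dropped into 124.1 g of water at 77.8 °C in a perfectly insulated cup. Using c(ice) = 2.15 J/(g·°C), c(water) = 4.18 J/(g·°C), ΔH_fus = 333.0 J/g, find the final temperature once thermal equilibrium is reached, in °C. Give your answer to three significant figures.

T_f = 16.2 °C

Heat to bring ice to 0 °C and melt it: q₁ = 78.8×2.15×2.1 + 78.8×333.0 = 26596 J
Heat the water can supply cooling to 0 °C: 124.1×4.18×77.8 = 40357.8 J > q₁, so all ice melts.
Energy balance: 124.1×4.18×(77.8 − T) = 26596 + 78.8×4.18×(T − 0)
518.738(77.8 − T) = 26596 + 329.384 T
40357.8 − 26596 = 848.122 T
T = 13761.8 / 848.122 = 16.23 °C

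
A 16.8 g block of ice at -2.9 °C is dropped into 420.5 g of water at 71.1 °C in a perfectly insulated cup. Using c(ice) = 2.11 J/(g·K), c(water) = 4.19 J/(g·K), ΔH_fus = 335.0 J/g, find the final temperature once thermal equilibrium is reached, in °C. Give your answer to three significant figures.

T_f = 65.2 °C

Heat to bring ice to 0 °C and melt it: q₁ = 16.8×2.11×2.9 + 16.8×335.0 = 5730.8 J
Heat the water can supply cooling to 0 °C: 420.5×4.19×71.1 = 125271 J > q₁, so all ice melts.
Energy balance: 420.5×4.19×(71.1 − T) = 5730.8 + 16.8×4.19×(T − 0)
1761.895(71.1 − T) = 5730.8 + 70.392 T
125271 − 5730.8 = 1832.287 T
T = 119540.2 / 1832.287 = 65.24 °C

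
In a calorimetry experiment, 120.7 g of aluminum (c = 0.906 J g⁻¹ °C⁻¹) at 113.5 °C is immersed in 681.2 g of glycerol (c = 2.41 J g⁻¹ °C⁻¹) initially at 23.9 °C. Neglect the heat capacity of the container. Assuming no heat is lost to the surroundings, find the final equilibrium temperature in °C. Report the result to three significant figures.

T_f = 29.5 °C

Heat lost by aluminum = heat gained by glycerol.
(120.7)(0.906)(113.5 − T) = (681.2)(2.41)(T − 23.9)
109.3542 (113.5 − T) = 1641.692 (T − 23.9)
12412 − 109.3542 T = 1641.692 T − 39236
51648 = 1751.0462 T
T = 29.50 °C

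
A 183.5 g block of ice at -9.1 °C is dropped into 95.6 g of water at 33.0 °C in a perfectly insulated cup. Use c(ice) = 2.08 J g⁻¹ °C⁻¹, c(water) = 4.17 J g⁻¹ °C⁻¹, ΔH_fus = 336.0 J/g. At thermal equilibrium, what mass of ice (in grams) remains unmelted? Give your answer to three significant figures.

Heat to warm all ice to 0 °C: 183.5×2.08×9.1 = 3473.3 J
Heat released by water cooling to 0 °C: 95.6×4.17×33.0 = 13156 J
13156 J < 3473.3 + 183.5×336.0 = 65129.3 J, so not all ice melts; final T = 0 °C.
Heat left for melting: 13156 − 3473.3 = 9682.7 J
Mass melted = 9682.7 / 336.0 = 28.82 g
Ice remaining = 183.5 − 28.82 = 154.68 g

m_ice remaining = 155 g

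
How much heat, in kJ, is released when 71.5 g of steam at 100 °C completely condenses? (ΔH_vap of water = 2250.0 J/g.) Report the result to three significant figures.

q = 161 kJ

q = m × ΔH_vap = 71.5 × 2250.0 = 160900 J = 161 kJ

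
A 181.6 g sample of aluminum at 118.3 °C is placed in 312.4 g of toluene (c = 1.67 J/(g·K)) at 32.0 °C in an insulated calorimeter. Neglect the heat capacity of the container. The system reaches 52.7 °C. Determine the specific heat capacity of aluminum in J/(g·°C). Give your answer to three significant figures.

c = 0.907 J/(g·°C)

q_gained = (312.4 × 1.67) × (52.7 − 32.0) = 10800 J
q_lost = 181.6 × c × (118.3 − 52.7) = 11912.96 c
Set equal: c = 10800 / 11912.96 = 0.907 J/(g·°C)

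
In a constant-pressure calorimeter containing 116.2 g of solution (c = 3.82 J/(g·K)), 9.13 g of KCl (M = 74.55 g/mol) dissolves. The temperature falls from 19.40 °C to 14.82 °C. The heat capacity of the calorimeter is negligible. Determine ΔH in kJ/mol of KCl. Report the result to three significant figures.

ΔH = 16.6 kJ/mol

|ΔT| = |14.82 − 19.40| = 4.58 °C
|q_surr| = (116.2 × 3.82) × 4.58 = 443.884 × 4.58 = 2033 J
n(KCl) = 9.13 / 74.55 = 0.1225 mol
Temperature fell, so q_rxn = +|q_surr| = 2.033 kJ
ΔH = q_rxn / n = 16.60 kJ/mol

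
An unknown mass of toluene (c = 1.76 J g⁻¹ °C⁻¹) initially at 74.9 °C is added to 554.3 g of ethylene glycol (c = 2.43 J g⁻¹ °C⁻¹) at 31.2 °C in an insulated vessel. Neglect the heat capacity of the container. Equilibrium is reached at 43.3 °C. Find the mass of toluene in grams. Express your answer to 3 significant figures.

m = 293 g

q_gained = (554.3 × 2.43) × (43.3 − 31.2) = 16300 J
q_lost = m × 1.76 × (74.9 − 43.3) = 55.616 m
m = 16300 / 55.616 = 293 g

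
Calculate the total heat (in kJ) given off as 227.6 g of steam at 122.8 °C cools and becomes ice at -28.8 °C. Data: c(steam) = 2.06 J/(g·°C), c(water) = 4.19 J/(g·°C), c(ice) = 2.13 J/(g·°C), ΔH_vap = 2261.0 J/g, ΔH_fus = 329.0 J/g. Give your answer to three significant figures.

q1 (cool steam 122.8→100 °C): 227.6 × 2.06 × 22.8 = 10690 J
q2 (condense at 100 °C): 227.6 × 2261.0 = 514604 J
q3 (cool water 100→0 °C): 227.6 × 4.19 × 100.0 = 95364 J
q4 (freeze at 0 °C): 227.6 × 329.0 = 74880 J
q5 (cool ice 0→-28.8 °C): 227.6 × 2.13 × 28.8 = 13962 J
Total: 10690 + 514604 + 95364 + 74880 + 13962 = 709500 J = 710 kJ

q = 710 kJ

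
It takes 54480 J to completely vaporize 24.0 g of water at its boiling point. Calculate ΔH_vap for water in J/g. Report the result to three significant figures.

ΔH_vap = q / m = 54480 / 24.0 = 2270 J/g

ΔH_vap = 2270 J/g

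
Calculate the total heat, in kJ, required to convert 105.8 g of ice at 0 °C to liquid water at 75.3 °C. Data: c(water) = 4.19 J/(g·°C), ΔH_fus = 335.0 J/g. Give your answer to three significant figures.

q = 68.8 kJ

q1 (melt at 0 °C): 105.8 × 335.0 = 35443 J
q2 (heat water 0.0→75.3 °C): 105.8 × 4.19 × 75.3 = 33381 J
Total: 35443 + 33381 = 68824 J = 68.8 kJ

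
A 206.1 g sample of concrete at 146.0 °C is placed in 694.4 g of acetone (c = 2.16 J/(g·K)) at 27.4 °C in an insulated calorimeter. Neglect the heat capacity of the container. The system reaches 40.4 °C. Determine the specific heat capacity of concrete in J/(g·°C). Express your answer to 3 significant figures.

c = 0.896 J/(g·°C)

q_gained = (694.4 × 2.16) × (40.4 − 27.4) = 19500 J
q_lost = 206.1 × c × (146.0 − 40.4) = 21764.16 c
Set equal: c = 19500 / 21764.16 = 0.896 J/(g·°C)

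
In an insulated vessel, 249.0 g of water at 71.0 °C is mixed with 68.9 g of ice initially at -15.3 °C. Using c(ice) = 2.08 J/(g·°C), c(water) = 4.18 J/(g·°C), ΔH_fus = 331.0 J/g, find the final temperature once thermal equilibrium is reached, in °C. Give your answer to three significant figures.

T_f = 36.8 °C

Heat to bring ice to 0 °C and melt it: q₁ = 68.9×2.08×15.3 + 68.9×331.0 = 24999 J
Heat the water can supply cooling to 0 °C: 249.0×4.18×71.0 = 73898.2 J > q₁, so all ice melts.
Energy balance: 249.0×4.18×(71.0 − T) = 24999 + 68.9×4.18×(T − 0)
1040.82(71.0 − T) = 24999 + 288.002 T
73898.2 − 24999 = 1328.822 T
T = 48899.2 / 1328.822 = 36.80 °C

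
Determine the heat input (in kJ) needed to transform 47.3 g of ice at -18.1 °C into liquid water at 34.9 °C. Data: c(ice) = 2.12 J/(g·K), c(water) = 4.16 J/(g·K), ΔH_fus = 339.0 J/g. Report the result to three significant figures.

q = 24.7 kJ

q1 (heat ice -18.1→0.0 °C): 47.3 × 2.12 × 18.1 = 1815 J
q2 (melt at 0 °C): 47.3 × 339.0 = 16035 J
q3 (heat water 0.0→34.9 °C): 47.3 × 4.16 × 34.9 = 6867 J
Total: 1815 + 16035 + 6867 = 24717 J = 24.7 kJ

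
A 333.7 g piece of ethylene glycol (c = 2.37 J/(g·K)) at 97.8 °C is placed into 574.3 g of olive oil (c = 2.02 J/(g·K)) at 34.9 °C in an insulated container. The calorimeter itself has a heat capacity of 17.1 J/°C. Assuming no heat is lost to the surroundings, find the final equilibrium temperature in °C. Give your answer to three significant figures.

T_f = 60.2 °C

Heat lost by ethylene glycol = heat gained by olive oil + calorimeter.
(333.7)(2.37)(97.8 − T) = [(574.3)(2.02) + 17.1](T − 34.9)
790.869 (97.8 − T) = 1177.186 (T − 34.9)
77347 − 790.869 T = 1177.186 T − 41084
118431 = 1968.055 T
T = 60.18 °C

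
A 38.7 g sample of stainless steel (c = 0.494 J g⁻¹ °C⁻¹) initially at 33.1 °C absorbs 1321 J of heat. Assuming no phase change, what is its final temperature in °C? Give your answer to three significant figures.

ΔT = q / (m c) = 1321 / (38.7 × 0.494) = 69.10 °C
T_f = 33.1 + 69.10 = 102.20 °C

T_f = 102 °C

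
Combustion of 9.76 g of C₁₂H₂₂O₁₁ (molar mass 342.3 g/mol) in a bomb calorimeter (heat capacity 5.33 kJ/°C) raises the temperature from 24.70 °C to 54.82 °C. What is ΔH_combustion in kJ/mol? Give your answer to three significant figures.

ΔH = -5630 kJ/mol

ΔT = 54.82 − 24.70 = 30.12 °C
q_cal = C_cal × ΔT = 5.33 × 30.12 = 160.5396 kJ
n = 9.76 / 342.3 = 0.02851 mol
q_rxn = −q_cal = -160.5396 kJ
ΔH = -160.5396 / 0.02851 = -5631 kJ/mol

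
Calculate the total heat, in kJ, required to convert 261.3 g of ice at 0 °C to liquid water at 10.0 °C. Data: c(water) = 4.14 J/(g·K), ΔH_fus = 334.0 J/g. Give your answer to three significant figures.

q = 98.1 kJ

q1 (melt at 0 °C): 261.3 × 334.0 = 87274 J
q2 (heat water 0.0→10.0 °C): 261.3 × 4.14 × 10.0 = 10818 J
Total: 87274 + 10818 = 98092 J = 98.1 kJ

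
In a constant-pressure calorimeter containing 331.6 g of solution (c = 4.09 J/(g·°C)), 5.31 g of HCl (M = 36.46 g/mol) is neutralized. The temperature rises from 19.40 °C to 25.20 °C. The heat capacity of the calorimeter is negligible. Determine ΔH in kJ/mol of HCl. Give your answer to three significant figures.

ΔH = -54.0 kJ/mol

|ΔT| = |25.20 − 19.40| = 5.80 °C
|q_surr| = (331.6 × 4.09) × 5.80 = 1356.244 × 5.80 = 7866 J
n(HCl) = 5.31 / 36.46 = 0.1456 mol
Temperature rose, so q_rxn = −|q_surr| = -7.866 kJ
ΔH = q_rxn / n = -54.02 kJ/mol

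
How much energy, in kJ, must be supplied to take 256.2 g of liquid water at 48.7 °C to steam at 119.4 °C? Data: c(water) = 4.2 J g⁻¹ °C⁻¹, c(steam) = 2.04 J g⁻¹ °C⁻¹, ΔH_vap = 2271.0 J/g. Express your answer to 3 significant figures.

q = 647 kJ

q1 (heat water 48.7→100.0 °C): 256.2 × 4.2 × 51.3 = 55201 J
q2 (vaporize at 100 °C): 256.2 × 2271.0 = 581830 J
q3 (heat steam 100.0→119.4 °C): 256.2 × 2.04 × 19.4 = 10139 J
Total: 55201 + 581830 + 10139 = 647170 J = 647 kJ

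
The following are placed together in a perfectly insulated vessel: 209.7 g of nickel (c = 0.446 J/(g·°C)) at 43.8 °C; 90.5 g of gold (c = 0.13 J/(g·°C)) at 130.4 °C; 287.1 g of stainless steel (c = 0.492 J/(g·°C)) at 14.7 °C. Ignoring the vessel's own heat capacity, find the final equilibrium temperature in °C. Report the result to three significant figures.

T_f = 31.3 °C

Σ mᵢcᵢ(T − Tᵢ) = 0  ⇒  T = Σ mᵢcᵢTᵢ / Σ mᵢcᵢ
Σ mᵢcᵢ = 209.7×0.446 + 90.5×0.13 + 287.1×0.492 = 246.5444
Σ mᵢcᵢTᵢ = 93.5262×43.8 + 11.765×130.4 + 141.2532×14.7 = 7707.0
T = 7707.0 / 246.5444 = 31.26 °C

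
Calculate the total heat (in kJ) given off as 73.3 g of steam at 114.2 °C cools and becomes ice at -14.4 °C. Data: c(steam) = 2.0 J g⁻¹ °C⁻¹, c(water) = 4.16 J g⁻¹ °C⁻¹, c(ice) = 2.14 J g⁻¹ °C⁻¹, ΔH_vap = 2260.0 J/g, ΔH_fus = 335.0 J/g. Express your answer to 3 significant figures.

q = 225 kJ

q1 (cool steam 114.2→100 °C): 73.3 × 2.0 × 14.2 = 2082 J
q2 (condense at 100 °C): 73.3 × 2260.0 = 165658 J
q3 (cool water 100→0 °C): 73.3 × 4.16 × 100.0 = 30493 J
q4 (freeze at 0 °C): 73.3 × 335.0 = 24556 J
q5 (cool ice 0→-14.4 °C): 73.3 × 2.14 × 14.4 = 2259 J
Total: 2082 + 165658 + 30493 + 24556 + 2259 = 225048 J = 225 kJ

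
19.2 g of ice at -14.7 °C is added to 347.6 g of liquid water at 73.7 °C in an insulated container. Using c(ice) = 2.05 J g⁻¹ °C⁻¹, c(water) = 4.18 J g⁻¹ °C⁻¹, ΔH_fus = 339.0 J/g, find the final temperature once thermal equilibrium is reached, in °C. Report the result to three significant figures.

T_f = 65.2 °C

Heat to bring ice to 0 °C and melt it: q₁ = 19.2×2.05×14.7 + 19.2×339.0 = 7087.4 J
Heat the water can supply cooling to 0 °C: 347.6×4.18×73.7 = 107084 J > q₁, so all ice melts.
Energy balance: 347.6×4.18×(73.7 − T) = 7087.4 + 19.2×4.18×(T − 0)
1452.968(73.7 − T) = 7087.4 + 80.256 T
107084 − 7087.4 = 1533.224 T
T = 99996.6 / 1533.224 = 65.22 °C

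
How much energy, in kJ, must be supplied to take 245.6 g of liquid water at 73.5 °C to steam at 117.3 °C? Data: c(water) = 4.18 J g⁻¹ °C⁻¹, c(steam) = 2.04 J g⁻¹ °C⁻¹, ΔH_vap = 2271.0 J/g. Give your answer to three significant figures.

q1 (heat water 73.5→100.0 °C): 245.6 × 4.18 × 26.5 = 27205 J
q2 (vaporize at 100 °C): 245.6 × 2271.0 = 557758 J
q3 (heat steam 100.0→117.3 °C): 245.6 × 2.04 × 17.3 = 8668 J
Total: 27205 + 557758 + 8668 = 593631 J = 594 kJ

q = 594 kJ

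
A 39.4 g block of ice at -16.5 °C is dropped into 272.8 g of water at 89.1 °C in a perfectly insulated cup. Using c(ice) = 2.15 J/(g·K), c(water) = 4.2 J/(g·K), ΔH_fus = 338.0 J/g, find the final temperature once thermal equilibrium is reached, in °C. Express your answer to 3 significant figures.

Heat to bring ice to 0 °C and melt it: q₁ = 39.4×2.15×16.5 + 39.4×338.0 = 14715 J
Heat the water can supply cooling to 0 °C: 272.8×4.2×89.1 = 102087 J > q₁, so all ice melts.
Energy balance: 272.8×4.2×(89.1 − T) = 14715 + 39.4×4.2×(T − 0)
1145.76(89.1 − T) = 14715 + 165.48 T
102087 − 14715 = 1311.24 T
T = 87372 / 1311.24 = 66.63 °C

T_f = 66.6 °C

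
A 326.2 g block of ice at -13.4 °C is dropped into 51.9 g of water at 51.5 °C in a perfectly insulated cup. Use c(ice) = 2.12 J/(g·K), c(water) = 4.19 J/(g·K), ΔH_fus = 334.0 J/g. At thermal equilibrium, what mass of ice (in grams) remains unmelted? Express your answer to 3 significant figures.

Heat to warm all ice to 0 °C: 326.2×2.12×13.4 = 9266.7 J
Heat released by water cooling to 0 °C: 51.9×4.19×51.5 = 11199 J
11199 J < 9266.7 + 326.2×334.0 = 118217.5 J, so not all ice melts; final T = 0 °C.
Heat left for melting: 11199 − 9266.7 = 1932.3 J
Mass melted = 1932.3 / 334.0 = 5.785 g
Ice remaining = 326.2 − 5.785 = 320.415 g

m_ice remaining = 320 g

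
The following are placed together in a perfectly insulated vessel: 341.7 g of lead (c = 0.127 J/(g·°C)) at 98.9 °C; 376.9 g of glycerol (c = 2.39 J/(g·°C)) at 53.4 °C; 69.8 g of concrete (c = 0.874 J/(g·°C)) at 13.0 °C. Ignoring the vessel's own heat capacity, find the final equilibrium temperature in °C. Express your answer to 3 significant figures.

T_f = 52.9 °C

Σ mᵢcᵢ(T − Tᵢ) = 0  ⇒  T = Σ mᵢcᵢTᵢ / Σ mᵢcᵢ
Σ mᵢcᵢ = 341.7×0.127 + 376.9×2.39 + 69.8×0.874 = 1005.1921
Σ mᵢcᵢTᵢ = 43.3959×98.9 + 900.791×53.4 + 61.0052×13.0 = 53187
T = 53187 / 1005.1921 = 52.91 °C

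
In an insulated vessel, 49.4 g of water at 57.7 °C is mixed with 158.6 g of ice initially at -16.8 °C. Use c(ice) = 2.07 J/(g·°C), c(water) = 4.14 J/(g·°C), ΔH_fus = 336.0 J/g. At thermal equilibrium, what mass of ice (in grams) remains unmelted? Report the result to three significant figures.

m_ice remaining = 140 g

Heat to warm all ice to 0 °C: 158.6×2.07×16.8 = 5515.5 J
Heat released by water cooling to 0 °C: 49.4×4.14×57.7 = 11801 J
11801 J < 5515.5 + 158.6×336.0 = 58805.1 J, so not all ice melts; final T = 0 °C.
Heat left for melting: 11801 − 5515.5 = 6285.5 J
Mass melted = 6285.5 / 336.0 = 18.71 g
Ice remaining = 158.6 − 18.71 = 139.89 g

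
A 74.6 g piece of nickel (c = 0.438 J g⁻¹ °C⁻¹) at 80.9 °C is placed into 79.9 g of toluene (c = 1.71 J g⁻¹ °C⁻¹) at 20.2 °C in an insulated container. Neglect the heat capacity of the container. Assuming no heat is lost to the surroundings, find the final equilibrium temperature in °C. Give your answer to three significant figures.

T_f = 31.9 °C

Heat lost by nickel = heat gained by toluene.
(74.6)(0.438)(80.9 − T) = (79.9)(1.71)(T − 20.2)
32.6748 (80.9 − T) = 136.629 (T − 20.2)
2643.4 − 32.6748 T = 136.629 T − 2759.9
5403.3 = 169.3038 T
T = 31.91 °C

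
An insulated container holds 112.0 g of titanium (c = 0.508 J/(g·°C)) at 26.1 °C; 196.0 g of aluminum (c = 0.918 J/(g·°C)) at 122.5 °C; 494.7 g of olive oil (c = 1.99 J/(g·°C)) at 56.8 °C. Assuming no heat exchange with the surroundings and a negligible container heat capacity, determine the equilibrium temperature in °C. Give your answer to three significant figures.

T_f = 65.0 °C

Σ mᵢcᵢ(T − Tᵢ) = 0  ⇒  T = Σ mᵢcᵢTᵢ / Σ mᵢcᵢ
Σ mᵢcᵢ = 112.0×0.508 + 196.0×0.918 + 494.7×1.99 = 1221.277
Σ mᵢcᵢTᵢ = 56.896×26.1 + 179.928×122.5 + 984.453×56.8 = 79443
T = 79443 / 1221.277 = 65.049 °C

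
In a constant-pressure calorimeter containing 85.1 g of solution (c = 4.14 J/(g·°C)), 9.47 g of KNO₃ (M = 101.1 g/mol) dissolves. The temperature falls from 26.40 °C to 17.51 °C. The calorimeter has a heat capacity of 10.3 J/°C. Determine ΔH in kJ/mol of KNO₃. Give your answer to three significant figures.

ΔH = 34.4 kJ/mol

|ΔT| = |17.51 − 26.40| = 8.89 °C
|q_surr| = (85.1 × 4.14 + 10.3) × 8.89 = 362.614 × 8.89 = 3224 J
n(KNO₃) = 9.47 / 101.1 = 0.09367 mol
Temperature fell, so q_rxn = +|q_surr| = 3.224 kJ
ΔH = q_rxn / n = 34.42 kJ/mol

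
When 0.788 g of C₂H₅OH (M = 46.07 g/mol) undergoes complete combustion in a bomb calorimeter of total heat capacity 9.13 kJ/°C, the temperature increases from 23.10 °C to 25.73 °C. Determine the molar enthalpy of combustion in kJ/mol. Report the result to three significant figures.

ΔH = -1400 kJ/mol

ΔT = 25.73 − 23.10 = 2.63 °C
q_cal = C_cal × ΔT = 9.13 × 2.63 = 24.0119 kJ
n = 0.788 / 46.07 = 0.01710 mol
q_rxn = −q_cal = -24.0119 kJ
ΔH = -24.0119 / 0.01710 = -1404 kJ/mol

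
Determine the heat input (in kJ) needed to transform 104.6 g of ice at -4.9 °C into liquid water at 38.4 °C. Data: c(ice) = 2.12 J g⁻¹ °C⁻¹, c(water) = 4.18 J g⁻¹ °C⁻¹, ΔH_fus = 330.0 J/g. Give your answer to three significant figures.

q1 (heat ice -4.9→0.0 °C): 104.6 × 2.12 × 4.9 = 1087 J
q2 (melt at 0 °C): 104.6 × 330.0 = 34518 J
q3 (heat water 0.0→38.4 °C): 104.6 × 4.18 × 38.4 = 16790 J
Total: 1087 + 34518 + 16790 = 52395 J = 52.4 kJ

q = 52.4 kJ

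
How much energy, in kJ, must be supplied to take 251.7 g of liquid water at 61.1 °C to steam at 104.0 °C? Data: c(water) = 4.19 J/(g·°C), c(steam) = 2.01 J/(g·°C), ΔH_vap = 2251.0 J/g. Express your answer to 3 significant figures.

q = 610 kJ

q1 (heat water 61.1→100.0 °C): 251.7 × 4.19 × 38.9 = 41025 J
q2 (vaporize at 100 °C): 251.7 × 2251.0 = 566577 J
q3 (heat steam 100.0→104.0 °C): 251.7 × 2.01 × 4.0 = 2024 J
Total: 41025 + 566577 + 2024 = 609626 J = 610 kJ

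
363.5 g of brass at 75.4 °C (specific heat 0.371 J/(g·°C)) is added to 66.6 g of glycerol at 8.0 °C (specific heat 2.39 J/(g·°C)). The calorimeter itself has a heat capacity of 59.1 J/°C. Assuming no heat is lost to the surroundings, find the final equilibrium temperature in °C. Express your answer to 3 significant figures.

Heat lost by brass = heat gained by glycerol + calorimeter.
(363.5)(0.371)(75.4 − T) = [(66.6)(2.39) + 59.1](T − 8.0)
134.8585 (75.4 − T) = 218.274 (T − 8.0)
10168 − 134.8585 T = 218.274 T − 1746.2
11914.2 = 353.1325 T
T = 33.74 °C

T_f = 33.7 °C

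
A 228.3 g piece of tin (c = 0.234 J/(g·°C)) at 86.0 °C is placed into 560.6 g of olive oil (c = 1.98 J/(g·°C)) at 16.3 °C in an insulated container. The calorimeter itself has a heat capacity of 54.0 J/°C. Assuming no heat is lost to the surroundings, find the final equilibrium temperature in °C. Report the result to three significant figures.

Heat lost by tin = heat gained by olive oil + calorimeter.
(228.3)(0.234)(86.0 − T) = [(560.6)(1.98) + 54.0](T − 16.3)
53.4222 (86.0 − T) = 1163.988 (T − 16.3)
4594.3 − 53.4222 T = 1163.988 T − 18973
23567.3 = 1217.4102 T
T = 19.36 °C

T_f = 19.4 °C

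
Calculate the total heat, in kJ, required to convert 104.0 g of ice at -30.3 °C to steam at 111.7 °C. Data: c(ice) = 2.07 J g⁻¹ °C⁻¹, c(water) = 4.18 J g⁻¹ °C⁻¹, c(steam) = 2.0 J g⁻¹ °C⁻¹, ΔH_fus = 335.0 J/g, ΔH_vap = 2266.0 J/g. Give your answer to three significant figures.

q1 (heat ice -30.3→0.0 °C): 104.0 × 2.07 × 30.3 = 6523 J
q2 (melt at 0 °C): 104.0 × 335.0 = 34840 J
q3 (heat water 0.0→100.0 °C): 104.0 × 4.18 × 100.0 = 43472 J
q4 (vaporize at 100 °C): 104.0 × 2266.0 = 235664 J
q5 (heat steam 100.0→111.7 °C): 104.0 × 2.0 × 11.7 = 2434 J
Total: 6523 + 34840 + 43472 + 235664 + 2434 = 322933 J = 323 kJ

q = 323 kJ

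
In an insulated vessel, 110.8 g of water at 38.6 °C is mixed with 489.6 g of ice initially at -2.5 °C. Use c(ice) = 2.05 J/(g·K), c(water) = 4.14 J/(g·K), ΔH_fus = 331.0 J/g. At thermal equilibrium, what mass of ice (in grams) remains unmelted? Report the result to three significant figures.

m_ice remaining = 444 g

Heat to warm all ice to 0 °C: 489.6×2.05×2.5 = 2509.2 J
Heat released by water cooling to 0 °C: 110.8×4.14×38.6 = 17706 J
17706 J < 2509.2 + 489.6×331.0 = 164566.8 J, so not all ice melts; final T = 0 °C.
Heat left for melting: 17706 − 2509.2 = 15196.8 J
Mass melted = 15196.8 / 331.0 = 45.91 g
Ice remaining = 489.6 − 45.91 = 443.69 g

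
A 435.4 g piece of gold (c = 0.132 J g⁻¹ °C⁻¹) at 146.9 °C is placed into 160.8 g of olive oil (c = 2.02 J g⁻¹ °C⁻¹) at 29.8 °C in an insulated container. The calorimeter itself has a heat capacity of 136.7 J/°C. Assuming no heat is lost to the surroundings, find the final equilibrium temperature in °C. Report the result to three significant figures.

Heat lost by gold = heat gained by olive oil + calorimeter.
(435.4)(0.132)(146.9 − T) = [(160.8)(2.02) + 136.7](T − 29.8)
57.4728 (146.9 − T) = 461.516 (T − 29.8)
8442.8 − 57.4728 T = 461.516 T − 13753
22195.8 = 518.9888 T
T = 42.77 °C

T_f = 42.8 °C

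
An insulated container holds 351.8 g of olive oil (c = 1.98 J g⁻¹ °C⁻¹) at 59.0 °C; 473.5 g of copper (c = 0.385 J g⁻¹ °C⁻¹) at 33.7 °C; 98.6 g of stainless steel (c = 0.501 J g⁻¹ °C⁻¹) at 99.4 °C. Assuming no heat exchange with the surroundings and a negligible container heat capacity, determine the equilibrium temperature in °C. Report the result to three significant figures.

T_f = 56.2 °C

Σ mᵢcᵢ(T − Tᵢ) = 0  ⇒  T = Σ mᵢcᵢTᵢ / Σ mᵢcᵢ
Σ mᵢcᵢ = 351.8×1.98 + 473.5×0.385 + 98.6×0.501 = 928.2601
Σ mᵢcᵢTᵢ = 696.564×59.0 + 182.2975×33.7 + 49.3986×99.4 = 52151
T = 52151 / 928.2601 = 56.18 °C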